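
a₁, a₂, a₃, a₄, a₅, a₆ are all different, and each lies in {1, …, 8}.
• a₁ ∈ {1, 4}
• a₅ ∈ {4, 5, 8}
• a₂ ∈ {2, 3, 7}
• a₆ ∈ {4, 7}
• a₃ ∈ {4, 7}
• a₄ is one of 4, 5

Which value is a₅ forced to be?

8

a₃ and a₆ share exactly the 2 values {4, 7}; by pigeonhole those values go to them, so strike 4, 7 from a₁, a₂, a₄, a₅.
That leaves a₁ = 1.
a₄ has just one choice, so a₄ = 5. Remove 5 from a₅.
So a₅ = 8.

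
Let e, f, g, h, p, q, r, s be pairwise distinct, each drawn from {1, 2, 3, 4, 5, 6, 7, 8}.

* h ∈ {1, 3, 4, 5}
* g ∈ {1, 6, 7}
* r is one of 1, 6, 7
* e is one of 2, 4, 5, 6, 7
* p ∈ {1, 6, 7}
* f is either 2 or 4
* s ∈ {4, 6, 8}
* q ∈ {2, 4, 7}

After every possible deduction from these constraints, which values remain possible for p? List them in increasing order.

The 8 variables draw from only 8 values {1, 2, 3, 4, 5, 6, 7, 8}, so each is used; only h can be 3, hence h = 3.
The 7 still-open variables together cover exactly {1, 2, 4, 5, 6, 7, 8} — 7 values for 7 variables — and 5 appears only in e's list, so e = 5.
The 6 still-open variables together cover exactly {1, 2, 4, 6, 7, 8} — 6 values for 6 variables — and 8 appears only in s's list, so s = 8.
The 3 variables g, p, r are confined to {1, 6, 7}, which locks those values in; drop them from q.
No further eliminations apply; p can still be any of 1, 6, 7.

1, 6, 7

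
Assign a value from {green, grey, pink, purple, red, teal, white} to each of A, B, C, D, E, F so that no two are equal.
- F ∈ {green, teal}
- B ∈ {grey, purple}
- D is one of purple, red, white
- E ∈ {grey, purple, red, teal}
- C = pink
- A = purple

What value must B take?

grey

A's domain is down to {purple}, so A = purple. Strike purple from B, D, E.
So B = grey.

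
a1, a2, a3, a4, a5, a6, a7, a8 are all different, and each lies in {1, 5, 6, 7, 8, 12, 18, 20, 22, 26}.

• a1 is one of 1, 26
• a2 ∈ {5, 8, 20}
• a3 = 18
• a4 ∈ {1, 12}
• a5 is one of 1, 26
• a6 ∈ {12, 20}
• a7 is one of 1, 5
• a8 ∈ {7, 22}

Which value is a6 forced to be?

20

a3's domain is down to {18}, so a3 = 18.
The 2 variables a1 and a5 are confined to {1, 26}, which locks those values in; drop them from a4, a7.
a4's domain is down to {12}, so a4 = 12. Eliminate 12 elsewhere: a6.
So a6 = 20.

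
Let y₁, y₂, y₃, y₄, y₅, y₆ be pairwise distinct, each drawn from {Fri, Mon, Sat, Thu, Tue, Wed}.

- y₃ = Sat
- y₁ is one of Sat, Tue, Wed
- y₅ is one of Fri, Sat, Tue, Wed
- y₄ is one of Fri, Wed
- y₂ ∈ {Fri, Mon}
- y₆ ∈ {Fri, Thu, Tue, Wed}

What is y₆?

Thu

y₃ has just one choice, so y₃ = Sat. So y₁, y₅ can't be Sat.
Among the 5 still-open variables, Mon fits only y₂ (and all 5 values in {Fri, Mon, Thu, Tue, Wed} must be used), so y₂ = Mon.
The 4 still-open variables together cover exactly {Fri, Thu, Tue, Wed} — 4 values for 4 variables — and Thu appears only in y₆'s list, so y₆ = Thu.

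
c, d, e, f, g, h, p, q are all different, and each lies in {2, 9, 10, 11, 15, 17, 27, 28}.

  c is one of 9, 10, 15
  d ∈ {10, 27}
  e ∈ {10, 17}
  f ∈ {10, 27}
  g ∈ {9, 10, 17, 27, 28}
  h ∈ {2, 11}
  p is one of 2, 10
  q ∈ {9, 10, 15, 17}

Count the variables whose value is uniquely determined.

Among the 8 variables, 11 fits only h (and all 8 values in {2, 9, 10, 11, 15, 17, 27, 28} must be used), so h = 11.
The 7 still-open variables draw from only 7 values {2, 9, 10, 15, 17, 27, 28}, so each is used; only p can be 2, hence p = 2.
The 6 still-open variables draw from only 6 values {9, 10, 15, 17, 27, 28}, so each is used; only g can be 28, hence g = 28.
The 2 variables d and f are confined to {10, 27}, which locks those values in; drop them from c, e, q.
e must be 17 (only option left). So q can't be 17.
Determined: e=17, g=28, h=11, p=2. The other variables each still have more than one consistent value. That makes 4.

4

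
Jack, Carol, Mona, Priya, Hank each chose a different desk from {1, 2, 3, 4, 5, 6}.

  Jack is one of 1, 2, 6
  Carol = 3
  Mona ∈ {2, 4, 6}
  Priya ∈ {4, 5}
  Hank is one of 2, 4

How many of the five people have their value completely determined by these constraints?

Carol has just one choice, so Carol = 3.
Determined: Carol=3. The other people each still have more than one consistent value. That makes 1.

1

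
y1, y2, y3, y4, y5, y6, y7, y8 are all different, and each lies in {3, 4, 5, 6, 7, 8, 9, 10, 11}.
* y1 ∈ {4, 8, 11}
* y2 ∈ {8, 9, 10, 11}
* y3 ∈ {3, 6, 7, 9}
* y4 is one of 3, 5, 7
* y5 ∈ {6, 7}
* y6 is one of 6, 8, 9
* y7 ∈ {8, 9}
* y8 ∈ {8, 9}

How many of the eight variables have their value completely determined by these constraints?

4

The 2 variables y7 and y8 are confined to {8, 9}, which locks those values in; drop them from y1, y2, y3, y6.
That leaves y6 = 6. So y3, y5 can't be 6.
That leaves y5 = 7. So y3, y4 can't be 7.
y3's domain is down to {3}, so y3 = 3. Eliminate 3 elsewhere: y4.
y4 must be 5 (only option left).
Determined: y3=3, y4=5, y5=7, y6=6. The other variables each still have more than one consistent value. That makes 4.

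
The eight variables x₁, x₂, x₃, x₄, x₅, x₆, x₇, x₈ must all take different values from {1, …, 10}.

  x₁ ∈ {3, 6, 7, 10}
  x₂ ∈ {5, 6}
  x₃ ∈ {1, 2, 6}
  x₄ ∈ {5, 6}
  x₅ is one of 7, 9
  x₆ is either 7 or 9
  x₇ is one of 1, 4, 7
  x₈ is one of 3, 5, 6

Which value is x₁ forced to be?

10

x₂ and x₄ between them cover only {5, 6} — a naked pair. Remove those values from x₁, x₃, x₈.
That leaves x₈ = 3. Eliminate 3 elsewhere: x₁.
The 2 variables x₅ and x₆ are confined to {7, 9}, which locks those values in; drop them from x₁, x₇.
So x₁ = 10.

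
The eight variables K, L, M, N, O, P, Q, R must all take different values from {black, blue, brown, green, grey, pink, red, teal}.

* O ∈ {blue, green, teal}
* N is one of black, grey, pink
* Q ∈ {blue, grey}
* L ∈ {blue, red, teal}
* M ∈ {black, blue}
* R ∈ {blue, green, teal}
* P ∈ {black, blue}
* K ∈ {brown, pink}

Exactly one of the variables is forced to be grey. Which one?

Among the 8 variables, brown fits only K (and all 8 values in {black, blue, brown, green, grey, pink, red, teal} must be used), so K = brown.
The 7 still-open variables draw from only 7 values {black, blue, green, grey, pink, red, teal}, so each is used; only N can be pink, hence N = pink.
The 6 still-open variables draw from only 6 values {black, blue, green, grey, red, teal}, so each is used; only Q can be grey, hence Q = grey.

Q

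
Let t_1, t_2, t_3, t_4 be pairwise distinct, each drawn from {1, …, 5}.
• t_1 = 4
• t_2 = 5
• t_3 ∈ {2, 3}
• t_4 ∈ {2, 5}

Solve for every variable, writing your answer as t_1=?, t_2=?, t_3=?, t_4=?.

t_1's domain is down to {4}, so t_1 = 4.
t_2 has just one choice, so t_2 = 5. Remove 5 from t_4.
That leaves t_4 = 2. Remove 2 from t_3.
t_3's domain is down to {3}, so t_3 = 3.

t_1=4, t_2=5, t_3=3, t_4=2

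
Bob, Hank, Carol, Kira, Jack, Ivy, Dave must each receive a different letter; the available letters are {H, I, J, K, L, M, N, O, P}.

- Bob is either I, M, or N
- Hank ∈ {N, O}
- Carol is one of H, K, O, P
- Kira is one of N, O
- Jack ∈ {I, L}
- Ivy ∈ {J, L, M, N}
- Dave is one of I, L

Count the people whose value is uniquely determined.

Hank and Kira between them cover only {N, O} — a naked pair. Remove those values from Bob, Carol, Ivy.
The 2 variables Jack and Dave are confined to {I, L}, which locks those values in; drop them from Bob, Ivy.
That leaves Bob = M. So Ivy can't be M.
Ivy has just one choice, so Ivy = J.
Determined: Bob=M, Ivy=J. The other people each still have more than one consistent value. That makes 2.

2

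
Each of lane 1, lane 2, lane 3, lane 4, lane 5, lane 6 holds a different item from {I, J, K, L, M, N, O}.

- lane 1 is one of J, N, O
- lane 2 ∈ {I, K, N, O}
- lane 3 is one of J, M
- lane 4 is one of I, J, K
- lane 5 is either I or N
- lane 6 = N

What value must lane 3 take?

M

lane 6 has just one choice, so lane 6 = N. Strike N from lane 1, lane 2, lane 5.
That leaves lane 5 = I. Strike I from lane 2, lane 4.
The 4 still-open variables draw from only 4 values {J, K, M, O}, so each is used; only lane 3 can be M, hence lane 3 = M.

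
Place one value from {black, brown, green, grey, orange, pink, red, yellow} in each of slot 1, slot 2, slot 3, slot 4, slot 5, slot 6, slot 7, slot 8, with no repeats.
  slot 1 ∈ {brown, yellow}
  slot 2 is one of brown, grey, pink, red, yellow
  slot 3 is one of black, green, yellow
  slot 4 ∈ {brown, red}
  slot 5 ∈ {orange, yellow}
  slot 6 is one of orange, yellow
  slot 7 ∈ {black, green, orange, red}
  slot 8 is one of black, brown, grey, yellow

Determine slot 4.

red

The 8 variables together cover exactly {black, brown, green, grey, orange, pink, red, yellow} — 8 values for 8 variables — and pink appears only in slot 2's list, so slot 2 = pink.
The 7 still-open variables draw from only 7 values {black, brown, green, grey, orange, red, yellow}, so each is used; only slot 8 can be grey, hence slot 8 = grey.
slot 5 and slot 6 share exactly the 2 values {orange, yellow}; by pigeonhole those values go to them, so strike orange, yellow from slot 1, slot 3, slot 7.
slot 1 has just one choice, so slot 1 = brown. So slot 4 can't be brown.
So slot 4 = red.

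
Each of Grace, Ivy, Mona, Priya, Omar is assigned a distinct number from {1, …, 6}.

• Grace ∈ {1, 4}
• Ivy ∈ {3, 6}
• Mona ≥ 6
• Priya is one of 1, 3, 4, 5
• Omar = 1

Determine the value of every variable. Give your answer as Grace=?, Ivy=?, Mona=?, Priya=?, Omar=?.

Mona has just one choice, so Mona = 6. So Ivy can't be 6.
Omar has just one choice, so Omar = 1. Remove 1 from Grace, Priya.
That leaves Grace = 4. Strike 4 from Priya.
That leaves Ivy = 3. Eliminate 3 elsewhere: Priya.
Priya's domain is down to {5}, so Priya = 5.

Grace=4, Ivy=3, Mona=6, Priya=5, Omar=1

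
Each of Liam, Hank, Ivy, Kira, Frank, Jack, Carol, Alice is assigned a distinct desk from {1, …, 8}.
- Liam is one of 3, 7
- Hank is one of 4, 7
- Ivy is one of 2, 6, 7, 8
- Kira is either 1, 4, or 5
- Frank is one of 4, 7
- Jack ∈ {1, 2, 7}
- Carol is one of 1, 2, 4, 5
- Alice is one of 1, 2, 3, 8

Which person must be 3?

Liam

Among the 8 variables, 6 fits only Ivy (and all 8 values in {1, 2, 3, 4, 5, 6, 7, 8} must be used), so Ivy = 6.
The 7 still-open variables draw from only 7 values {1, 2, 3, 4, 5, 7, 8}, so each is used; only Alice can be 8, hence Alice = 8.
The 6 still-open variables together cover exactly {1, 2, 3, 4, 5, 7} — 6 values for 6 variables — and 3 appears only in Liam's list, so Liam = 3.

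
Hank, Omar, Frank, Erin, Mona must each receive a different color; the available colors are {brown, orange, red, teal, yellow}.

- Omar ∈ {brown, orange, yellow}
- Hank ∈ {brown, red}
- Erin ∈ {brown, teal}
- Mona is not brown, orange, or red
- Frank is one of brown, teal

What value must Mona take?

The 5 variables draw from only 5 values {brown, orange, red, teal, yellow}, so each is used; only Omar can be orange, hence Omar = orange.
The 4 still-open variables together cover exactly {brown, red, teal, yellow} — 4 values for 4 variables — and red appears only in Hank's list, so Hank = red.
The 3 still-open variables together cover exactly {brown, teal, yellow} — 3 values for 3 variables — and yellow appears only in Mona's list, so Mona = yellow.

yellow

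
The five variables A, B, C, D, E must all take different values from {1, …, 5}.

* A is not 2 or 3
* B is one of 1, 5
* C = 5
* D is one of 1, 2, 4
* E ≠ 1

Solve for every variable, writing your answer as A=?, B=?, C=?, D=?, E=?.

A=4, B=1, C=5, D=2, E=3

C has just one choice, so C = 5. Strike 5 from A, B, E.
B has just one choice, so B = 1. So A, D can't be 1.
A's domain is down to {4}, so A = 4. Remove 4 from D, E.
That leaves D = 2. Strike 2 from E.
E has just one choice, so E = 3.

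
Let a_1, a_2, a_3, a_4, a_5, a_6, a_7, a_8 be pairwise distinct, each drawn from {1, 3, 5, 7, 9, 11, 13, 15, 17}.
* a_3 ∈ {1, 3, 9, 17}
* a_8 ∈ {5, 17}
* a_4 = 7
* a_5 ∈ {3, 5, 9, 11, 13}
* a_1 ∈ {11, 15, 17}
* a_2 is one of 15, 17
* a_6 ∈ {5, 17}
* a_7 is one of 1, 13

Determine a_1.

11

a_4's domain is down to {7}, so a_4 = 7.
The 2 variables a_6 and a_8 are confined to {5, 17}, which locks those values in; drop them from a_1, a_2, a_3, a_5.
a_2's domain is down to {15}, so a_2 = 15. Strike 15 from a_1.
So a_1 = 11.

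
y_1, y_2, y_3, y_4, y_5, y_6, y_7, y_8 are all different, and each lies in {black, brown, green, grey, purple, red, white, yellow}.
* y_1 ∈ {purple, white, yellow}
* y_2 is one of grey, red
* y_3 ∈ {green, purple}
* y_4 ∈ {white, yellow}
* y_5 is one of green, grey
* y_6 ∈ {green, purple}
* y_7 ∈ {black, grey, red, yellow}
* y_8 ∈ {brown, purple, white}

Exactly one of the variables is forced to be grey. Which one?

y_5

The 8 variables together cover exactly {black, brown, green, grey, purple, red, white, yellow} — 8 values for 8 variables — and black appears only in y_7's list, so y_7 = black.
The 7 still-open variables together cover exactly {brown, green, grey, purple, red, white, yellow} — 7 values for 7 variables — and brown appears only in y_8's list, so y_8 = brown.
Among the 6 still-open variables, red fits only y_2 (and all 6 values in {green, grey, purple, red, white, yellow} must be used), so y_2 = red.
The 5 still-open variables together cover exactly {green, grey, purple, white, yellow} — 5 values for 5 variables — and grey appears only in y_5's list, so y_5 = grey.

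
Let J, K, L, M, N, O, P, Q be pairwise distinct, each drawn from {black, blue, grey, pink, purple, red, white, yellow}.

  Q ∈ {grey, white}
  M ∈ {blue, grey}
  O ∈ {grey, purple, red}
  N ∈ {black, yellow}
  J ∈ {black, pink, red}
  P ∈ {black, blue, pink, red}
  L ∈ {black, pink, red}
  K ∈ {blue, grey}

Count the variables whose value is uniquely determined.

The 8 variables draw from only 8 values {black, blue, grey, pink, purple, red, white, yellow}, so each is used; only O can be purple, hence O = purple.
The 7 still-open variables draw from only 7 values {black, blue, grey, pink, red, white, yellow}, so each is used; only Q can be white, hence Q = white.
The 6 still-open variables draw from only 6 values {black, blue, grey, pink, red, yellow}, so each is used; only N can be yellow, hence N = yellow.
The 2 variables K and M are confined to {blue, grey}, which locks those values in; drop them from P.
Determined: N=yellow, O=purple, Q=white. The other variables each still have more than one consistent value. That makes 3.

3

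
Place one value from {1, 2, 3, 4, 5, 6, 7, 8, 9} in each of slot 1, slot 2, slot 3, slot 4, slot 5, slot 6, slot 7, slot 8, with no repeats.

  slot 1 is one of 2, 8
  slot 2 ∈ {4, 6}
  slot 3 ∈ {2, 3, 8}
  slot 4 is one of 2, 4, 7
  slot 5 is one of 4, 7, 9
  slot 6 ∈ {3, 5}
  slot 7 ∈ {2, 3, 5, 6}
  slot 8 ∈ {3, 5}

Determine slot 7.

Among the 8 variables, 9 fits only slot 5 (and all 8 values in {2, 3, 4, 5, 6, 7, 8, 9} must be used), so slot 5 = 9.
The 7 still-open variables together cover exactly {2, 3, 4, 5, 6, 7, 8} — 7 values for 7 variables — and 7 appears only in slot 4's list, so slot 4 = 7.
The 6 still-open variables draw from only 6 values {2, 3, 4, 5, 6, 8}, so each is used; only slot 2 can be 4, hence slot 2 = 4.
Among the 5 still-open variables, 6 fits only slot 7 (and all 5 values in {2, 3, 5, 6, 8} must be used), so slot 7 = 6.

6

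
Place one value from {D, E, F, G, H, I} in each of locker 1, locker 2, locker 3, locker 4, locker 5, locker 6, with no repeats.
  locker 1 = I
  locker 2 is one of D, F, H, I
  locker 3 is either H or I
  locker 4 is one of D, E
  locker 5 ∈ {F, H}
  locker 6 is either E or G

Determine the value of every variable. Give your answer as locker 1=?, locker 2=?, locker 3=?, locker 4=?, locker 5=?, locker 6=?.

locker 1's domain is down to {I}, so locker 1 = I. So locker 2, locker 3 can't be I.
locker 3's domain is down to {H}, so locker 3 = H. Strike H from locker 2, locker 5.
locker 5's domain is down to {F}, so locker 5 = F. Strike F from locker 2.
locker 2's domain is down to {D}, so locker 2 = D. Remove D from locker 4.
locker 4's domain is down to {E}, so locker 4 = E. Eliminate E elsewhere: locker 6.
That leaves locker 6 = G.

locker 1=I, locker 2=D, locker 3=H, locker 4=E, locker 5=F, locker 6=G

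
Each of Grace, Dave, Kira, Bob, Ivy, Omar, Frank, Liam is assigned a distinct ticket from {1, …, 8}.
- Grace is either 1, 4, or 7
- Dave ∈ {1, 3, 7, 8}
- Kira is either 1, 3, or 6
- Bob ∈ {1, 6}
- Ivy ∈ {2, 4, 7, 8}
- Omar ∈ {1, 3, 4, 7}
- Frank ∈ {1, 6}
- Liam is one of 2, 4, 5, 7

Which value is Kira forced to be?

3

Among the 8 variables, 5 fits only Liam (and all 8 values in {1, 2, 3, 4, 5, 6, 7, 8} must be used), so Liam = 5.
The 7 still-open variables together cover exactly {1, 2, 3, 4, 6, 7, 8} — 7 values for 7 variables — and 2 appears only in Ivy's list, so Ivy = 2.
Among the 6 still-open variables, 8 fits only Dave (and all 6 values in {1, 3, 4, 6, 7, 8} must be used), so Dave = 8.
Bob and Frank between them cover only {1, 6} — a naked pair. Remove those values from Grace, Kira, Omar.
So Kira = 3.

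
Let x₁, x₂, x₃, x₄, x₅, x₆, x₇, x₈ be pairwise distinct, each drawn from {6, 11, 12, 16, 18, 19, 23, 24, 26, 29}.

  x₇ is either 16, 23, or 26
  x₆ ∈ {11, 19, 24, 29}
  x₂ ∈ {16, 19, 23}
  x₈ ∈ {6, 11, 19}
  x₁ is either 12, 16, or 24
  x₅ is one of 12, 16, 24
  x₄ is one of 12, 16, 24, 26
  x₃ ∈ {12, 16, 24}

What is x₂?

19

x₁, x₃, x₅ between them cover only {12, 16, 24} — a naked triple. Remove those values from x₂, x₄, x₆, x₇.
That leaves x₄ = 26. So x₇ can't be 26.
x₇ must be 23 (only option left). Remove 23 from x₂.
So x₂ = 19.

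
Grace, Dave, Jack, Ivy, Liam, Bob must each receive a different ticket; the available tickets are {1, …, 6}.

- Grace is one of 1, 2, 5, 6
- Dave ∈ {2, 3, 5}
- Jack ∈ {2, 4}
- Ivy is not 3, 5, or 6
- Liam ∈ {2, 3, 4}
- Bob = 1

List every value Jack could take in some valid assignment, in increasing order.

Bob has just one choice, so Bob = 1. Eliminate 1 elsewhere: Grace, Ivy.
Among the 5 still-open variables, 6 fits only Grace (and all 5 values in {2, 3, 4, 5, 6} must be used), so Grace = 6.
Among the 4 still-open variables, 5 fits only Dave (and all 4 values in {2, 3, 4, 5} must be used), so Dave = 5.
Among the 3 still-open variables, 3 fits only Liam (and all 3 values in {2, 3, 4} must be used), so Liam = 3.
No further eliminations apply; Jack can still be any of 2, 4.

2, 4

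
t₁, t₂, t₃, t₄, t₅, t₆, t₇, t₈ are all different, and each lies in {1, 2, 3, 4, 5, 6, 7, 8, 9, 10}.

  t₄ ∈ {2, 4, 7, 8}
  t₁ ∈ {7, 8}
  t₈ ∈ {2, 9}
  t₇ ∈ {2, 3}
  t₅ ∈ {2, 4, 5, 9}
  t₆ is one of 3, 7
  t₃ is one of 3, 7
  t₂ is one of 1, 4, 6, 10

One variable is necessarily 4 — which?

t₃ and t₆ share exactly the 2 values {3, 7}; by pigeonhole those values go to them, so strike 3, 7 from t₁, t₄, t₇.
That leaves t₁ = 8. Remove 8 from t₄.
t₇ has just one choice, so t₇ = 2. Strike 2 from t₄, t₅, t₈.
So 4 goes to t₄.

t₄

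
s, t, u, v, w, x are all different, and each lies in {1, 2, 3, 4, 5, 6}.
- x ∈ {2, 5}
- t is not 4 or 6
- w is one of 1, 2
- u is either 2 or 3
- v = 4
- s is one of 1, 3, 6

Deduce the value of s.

v must be 4 (only option left).
The 5 still-open variables draw from only 5 values {1, 2, 3, 5, 6}, so each is used; only s can be 6, hence s = 6.

6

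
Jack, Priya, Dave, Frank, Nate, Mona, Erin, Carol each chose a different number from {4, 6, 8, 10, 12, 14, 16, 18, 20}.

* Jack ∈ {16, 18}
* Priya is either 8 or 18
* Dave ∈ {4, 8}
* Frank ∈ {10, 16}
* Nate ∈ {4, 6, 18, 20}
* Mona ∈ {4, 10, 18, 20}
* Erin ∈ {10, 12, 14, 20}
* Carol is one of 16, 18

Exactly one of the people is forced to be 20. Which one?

Mona

Jack and Carol share exactly the 2 values {16, 18}; by pigeonhole those values go to them, so strike 16, 18 from Priya, Frank, Nate, Mona.
Priya has just one choice, so Priya = 8. Remove 8 from Dave.
Dave's domain is down to {4}, so Dave = 4. Remove 4 from Nate, Mona.
Frank has just one choice, so Frank = 10. Remove 10 from Mona, Erin.
So 20 goes to Mona.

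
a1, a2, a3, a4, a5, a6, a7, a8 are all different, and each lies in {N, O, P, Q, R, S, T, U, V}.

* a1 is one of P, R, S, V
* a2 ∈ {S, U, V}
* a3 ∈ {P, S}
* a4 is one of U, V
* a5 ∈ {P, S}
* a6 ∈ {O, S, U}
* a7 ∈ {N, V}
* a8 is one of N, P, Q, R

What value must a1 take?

The 8 variables draw from only 8 values {N, O, P, Q, R, S, U, V}, so each is used; only a6 can be O, hence a6 = O.
Among the 7 still-open variables, Q fits only a8 (and all 7 values in {N, P, Q, R, S, U, V} must be used), so a8 = Q.
The 6 still-open variables together cover exactly {N, P, R, S, U, V} — 6 values for 6 variables — and N appears only in a7's list, so a7 = N.
Among the 5 still-open variables, R fits only a1 (and all 5 values in {P, R, S, U, V} must be used), so a1 = R.

R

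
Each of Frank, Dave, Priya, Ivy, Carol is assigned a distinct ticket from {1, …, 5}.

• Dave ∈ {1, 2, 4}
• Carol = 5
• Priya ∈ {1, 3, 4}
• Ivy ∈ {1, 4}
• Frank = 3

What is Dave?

2

Frank has just one choice, so Frank = 3. Remove 3 from Priya.
That leaves Carol = 5.
Among the 3 still-open variables, 2 fits only Dave (and all 3 values in {1, 2, 4} must be used), so Dave = 2.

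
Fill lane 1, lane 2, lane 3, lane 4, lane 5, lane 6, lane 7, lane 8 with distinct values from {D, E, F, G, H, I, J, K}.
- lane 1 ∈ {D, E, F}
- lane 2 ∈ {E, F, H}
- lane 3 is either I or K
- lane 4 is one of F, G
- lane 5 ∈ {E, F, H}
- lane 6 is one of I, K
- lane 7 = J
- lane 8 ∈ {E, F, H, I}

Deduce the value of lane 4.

lane 7 has just one choice, so lane 7 = J.
Among the 7 still-open variables, D fits only lane 1 (and all 7 values in {D, E, F, G, H, I, K} must be used), so lane 1 = D.
Among the 6 still-open variables, G fits only lane 4 (and all 6 values in {E, F, G, H, I, K} must be used), so lane 4 = G.

G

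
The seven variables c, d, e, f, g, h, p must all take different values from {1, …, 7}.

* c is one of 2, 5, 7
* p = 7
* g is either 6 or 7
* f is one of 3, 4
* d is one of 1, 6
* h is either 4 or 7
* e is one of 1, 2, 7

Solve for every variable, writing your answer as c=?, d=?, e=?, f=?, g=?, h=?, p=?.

c=5, d=1, e=2, f=3, g=6, h=4, p=7

p must be 7 (only option left). Strike 7 from c, e, g, h.
That leaves g = 6. Strike 6 from d.
h has just one choice, so h = 4. Remove 4 from f.
That leaves d = 1. Eliminate 1 elsewhere: e.
e's domain is down to {2}, so e = 2. Eliminate 2 elsewhere: c.
f has just one choice, so f = 3.
c's domain is down to {5}, so c = 5.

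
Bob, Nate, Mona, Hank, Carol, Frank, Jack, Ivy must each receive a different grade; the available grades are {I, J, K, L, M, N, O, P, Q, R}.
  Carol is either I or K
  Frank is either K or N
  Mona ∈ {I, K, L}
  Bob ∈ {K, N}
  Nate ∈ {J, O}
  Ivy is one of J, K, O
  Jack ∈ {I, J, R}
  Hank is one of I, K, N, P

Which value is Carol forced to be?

The 8 variables draw from only 8 values {I, J, K, L, N, O, P, R}, so each is used; only Mona can be L, hence Mona = L.
Among the 7 still-open variables, P fits only Hank (and all 7 values in {I, J, K, N, O, P, R} must be used), so Hank = P.
Among the 6 still-open variables, R fits only Jack (and all 6 values in {I, J, K, N, O, R} must be used), so Jack = R.
The 5 still-open variables together cover exactly {I, J, K, N, O} — 5 values for 5 variables — and I appears only in Carol's list, so Carol = I.

I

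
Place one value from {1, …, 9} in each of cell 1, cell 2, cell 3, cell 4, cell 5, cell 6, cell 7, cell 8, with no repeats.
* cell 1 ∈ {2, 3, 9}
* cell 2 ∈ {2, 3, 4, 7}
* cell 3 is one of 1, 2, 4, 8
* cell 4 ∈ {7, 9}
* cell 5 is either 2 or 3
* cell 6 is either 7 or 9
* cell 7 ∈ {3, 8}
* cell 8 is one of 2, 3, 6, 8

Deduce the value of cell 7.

8

The 8 variables draw from only 8 values {1, 2, 3, 4, 6, 7, 8, 9}, so each is used; only cell 3 can be 1, hence cell 3 = 1.
The 7 still-open variables draw from only 7 values {2, 3, 4, 6, 7, 8, 9}, so each is used; only cell 2 can be 4, hence cell 2 = 4.
The 6 still-open variables draw from only 6 values {2, 3, 6, 7, 8, 9}, so each is used; only cell 8 can be 6, hence cell 8 = 6.
Among the 5 still-open variables, 8 fits only cell 7 (and all 5 values in {2, 3, 7, 8, 9} must be used), so cell 7 = 8.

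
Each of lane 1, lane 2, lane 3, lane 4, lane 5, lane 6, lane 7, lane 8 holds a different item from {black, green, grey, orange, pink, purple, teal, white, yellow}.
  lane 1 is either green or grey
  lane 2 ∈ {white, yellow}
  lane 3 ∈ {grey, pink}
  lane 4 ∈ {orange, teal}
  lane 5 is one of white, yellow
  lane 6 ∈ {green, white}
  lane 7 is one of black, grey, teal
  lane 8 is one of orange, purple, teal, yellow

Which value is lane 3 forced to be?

lane 2 and lane 5 share exactly the 2 values {white, yellow}; by pigeonhole those values go to them, so strike white, yellow from lane 6, lane 8.
lane 6's domain is down to {green}, so lane 6 = green. Remove green from lane 1.
lane 1's domain is down to {grey}, so lane 1 = grey. Eliminate grey elsewhere: lane 3, lane 7.
So lane 3 = pink.

pink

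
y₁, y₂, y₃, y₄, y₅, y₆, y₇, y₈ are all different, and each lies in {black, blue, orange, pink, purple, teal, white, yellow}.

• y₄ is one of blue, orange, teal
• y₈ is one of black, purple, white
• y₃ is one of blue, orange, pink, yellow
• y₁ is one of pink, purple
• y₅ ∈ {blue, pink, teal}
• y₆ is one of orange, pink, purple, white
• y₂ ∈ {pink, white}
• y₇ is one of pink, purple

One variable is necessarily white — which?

Among the 8 variables, black fits only y₈ (and all 8 values in {black, blue, orange, pink, purple, teal, white, yellow} must be used), so y₈ = black.
The 7 still-open variables together cover exactly {blue, orange, pink, purple, teal, white, yellow} — 7 values for 7 variables — and yellow appears only in y₃'s list, so y₃ = yellow.
y₁ and y₇ between them cover only {pink, purple} — a naked pair. Remove those values from y₂, y₅, y₆.
So white goes to y₂.

y₂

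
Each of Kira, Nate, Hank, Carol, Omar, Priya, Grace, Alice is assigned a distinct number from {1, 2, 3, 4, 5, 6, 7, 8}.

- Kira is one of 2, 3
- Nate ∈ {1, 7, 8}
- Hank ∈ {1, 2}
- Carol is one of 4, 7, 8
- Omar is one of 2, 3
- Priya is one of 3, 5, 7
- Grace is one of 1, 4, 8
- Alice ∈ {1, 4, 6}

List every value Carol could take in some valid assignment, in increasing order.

The 8 variables together cover exactly {1, 2, 3, 4, 5, 6, 7, 8} — 8 values for 8 variables — and 5 appears only in Priya's list, so Priya = 5.
Among the 7 still-open variables, 6 fits only Alice (and all 7 values in {1, 2, 3, 4, 6, 7, 8} must be used), so Alice = 6.
Kira and Omar share exactly the 2 values {2, 3}; by pigeonhole those values go to them, so strike 2, 3 from Hank.
Hank has just one choice, so Hank = 1. So Nate, Grace can't be 1.
No further eliminations apply; Carol can still be any of 4, 7, 8.

4, 7, 8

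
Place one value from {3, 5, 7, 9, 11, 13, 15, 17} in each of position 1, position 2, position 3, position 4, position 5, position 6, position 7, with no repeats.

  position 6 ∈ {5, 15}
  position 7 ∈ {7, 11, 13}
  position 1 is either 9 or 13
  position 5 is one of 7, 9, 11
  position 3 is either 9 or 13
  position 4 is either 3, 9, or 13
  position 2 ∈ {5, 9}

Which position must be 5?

position 2

The 7 variables draw from only 7 values {3, 5, 7, 9, 11, 13, 15}, so each is used; only position 4 can be 3, hence position 4 = 3.
Among the 6 still-open variables, 15 fits only position 6 (and all 6 values in {5, 7, 9, 11, 13, 15} must be used), so position 6 = 15.
Among the 5 still-open variables, 5 fits only position 2 (and all 5 values in {5, 7, 9, 11, 13} must be used), so position 2 = 5.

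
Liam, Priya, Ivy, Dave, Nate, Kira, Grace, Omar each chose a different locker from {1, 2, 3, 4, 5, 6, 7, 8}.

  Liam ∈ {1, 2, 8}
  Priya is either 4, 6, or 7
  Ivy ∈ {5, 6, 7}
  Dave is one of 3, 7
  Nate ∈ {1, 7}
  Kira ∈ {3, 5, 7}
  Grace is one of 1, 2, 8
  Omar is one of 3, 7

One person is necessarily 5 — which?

Kira

The 8 variables together cover exactly {1, 2, 3, 4, 5, 6, 7, 8} — 8 values for 8 variables — and 4 appears only in Priya's list, so Priya = 4.
The 7 still-open variables together cover exactly {1, 2, 3, 5, 6, 7, 8} — 7 values for 7 variables — and 6 appears only in Ivy's list, so Ivy = 6.
The 6 still-open variables together cover exactly {1, 2, 3, 5, 7, 8} — 6 values for 6 variables — and 5 appears only in Kira's list, so Kira = 5.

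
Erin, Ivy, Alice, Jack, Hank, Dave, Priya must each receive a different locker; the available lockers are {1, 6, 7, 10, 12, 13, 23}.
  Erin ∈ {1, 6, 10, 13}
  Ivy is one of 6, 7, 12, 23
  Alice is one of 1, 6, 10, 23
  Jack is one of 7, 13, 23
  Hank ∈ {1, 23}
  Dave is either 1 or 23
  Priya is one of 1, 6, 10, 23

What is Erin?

13

Among the 7 variables, 12 fits only Ivy (and all 7 values in {1, 6, 7, 10, 12, 13, 23} must be used), so Ivy = 12.
The 6 still-open variables draw from only 6 values {1, 6, 7, 10, 13, 23}, so each is used; only Jack can be 7, hence Jack = 7.
The 5 still-open variables together cover exactly {1, 6, 10, 13, 23} — 5 values for 5 variables — and 13 appears only in Erin's list, so Erin = 13.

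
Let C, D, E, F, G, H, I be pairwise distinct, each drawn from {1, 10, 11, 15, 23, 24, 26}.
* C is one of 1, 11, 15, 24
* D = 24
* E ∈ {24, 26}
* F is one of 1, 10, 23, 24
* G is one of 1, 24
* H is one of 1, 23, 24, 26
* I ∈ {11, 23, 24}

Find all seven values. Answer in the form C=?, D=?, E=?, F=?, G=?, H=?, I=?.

D's domain is down to {24}, so D = 24. Strike 24 from C, E, F, G, H, I.
E's domain is down to {26}, so E = 26. Remove 26 from H.
That leaves G = 1. Strike 1 from C, F, H.
That leaves H = 23. Eliminate 23 elsewhere: F, I.
I's domain is down to {11}, so I = 11. Strike 11 from C.
C has just one choice, so C = 15.
F must be 10 (only option left).

C=15, D=24, E=26, F=10, G=1, H=23, I=11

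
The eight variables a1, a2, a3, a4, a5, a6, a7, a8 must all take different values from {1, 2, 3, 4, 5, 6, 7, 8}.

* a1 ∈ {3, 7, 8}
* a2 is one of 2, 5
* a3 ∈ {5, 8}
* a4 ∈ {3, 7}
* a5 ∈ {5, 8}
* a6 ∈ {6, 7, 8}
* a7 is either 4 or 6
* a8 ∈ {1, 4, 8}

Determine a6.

6

The 8 variables together cover exactly {1, 2, 3, 4, 5, 6, 7, 8} — 8 values for 8 variables — and 1 appears only in a8's list, so a8 = 1.
The 7 still-open variables draw from only 7 values {2, 3, 4, 5, 6, 7, 8}, so each is used; only a2 can be 2, hence a2 = 2.
The 6 still-open variables draw from only 6 values {3, 4, 5, 6, 7, 8}, so each is used; only a7 can be 4, hence a7 = 4.
The 5 still-open variables together cover exactly {3, 5, 6, 7, 8} — 5 values for 5 variables — and 6 appears only in a6's list, so a6 = 6.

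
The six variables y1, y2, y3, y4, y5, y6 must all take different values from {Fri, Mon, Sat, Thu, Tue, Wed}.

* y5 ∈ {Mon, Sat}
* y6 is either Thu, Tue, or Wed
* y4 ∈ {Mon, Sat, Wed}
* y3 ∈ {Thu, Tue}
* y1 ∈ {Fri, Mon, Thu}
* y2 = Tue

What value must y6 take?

y2's domain is down to {Tue}, so y2 = Tue. So y3, y6 can't be Tue.
y3's domain is down to {Thu}, so y3 = Thu. Strike Thu from y1, y6.
So y6 = Wed.

Wed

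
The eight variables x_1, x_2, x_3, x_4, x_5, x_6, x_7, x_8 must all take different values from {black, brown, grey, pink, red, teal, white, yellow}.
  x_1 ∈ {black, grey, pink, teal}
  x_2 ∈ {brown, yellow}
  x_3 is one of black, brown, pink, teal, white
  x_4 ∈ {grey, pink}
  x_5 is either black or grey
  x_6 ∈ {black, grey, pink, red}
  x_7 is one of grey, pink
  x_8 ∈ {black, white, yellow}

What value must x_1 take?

teal

The 8 variables draw from only 8 values {black, brown, grey, pink, red, teal, white, yellow}, so each is used; only x_6 can be red, hence x_6 = red.
x_4 and x_7 between them cover only {grey, pink} — a naked pair. Remove those values from x_1, x_3, x_5.
x_5's domain is down to {black}, so x_5 = black. Eliminate black elsewhere: x_1, x_3, x_8.
So x_1 = teal.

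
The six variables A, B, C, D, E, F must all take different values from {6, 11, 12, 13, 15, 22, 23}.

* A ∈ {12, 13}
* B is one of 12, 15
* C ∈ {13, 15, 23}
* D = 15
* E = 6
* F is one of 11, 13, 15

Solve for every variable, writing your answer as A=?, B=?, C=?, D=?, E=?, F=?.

D's domain is down to {15}, so D = 15. So B, C, F can't be 15.
That leaves E = 6.
B has just one choice, so B = 12. So A can't be 12.
That leaves A = 13. Remove 13 from C, F.
That leaves C = 23.
That leaves F = 11.

A=13, B=12, C=23, D=15, E=6, F=11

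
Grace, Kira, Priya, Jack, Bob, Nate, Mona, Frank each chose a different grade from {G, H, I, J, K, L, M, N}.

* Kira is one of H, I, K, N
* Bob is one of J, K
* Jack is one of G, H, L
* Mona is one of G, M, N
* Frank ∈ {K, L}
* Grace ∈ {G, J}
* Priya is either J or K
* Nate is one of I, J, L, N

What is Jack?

The 8 variables together cover exactly {G, H, I, J, K, L, M, N} — 8 values for 8 variables — and M appears only in Mona's list, so Mona = M.
The 2 variables Priya and Bob are confined to {J, K}, which locks those values in; drop them from Grace, Kira, Nate, Frank.
That leaves Grace = G. Strike G from Jack.
Frank has just one choice, so Frank = L. Strike L from Jack, Nate.
So Jack = H.

H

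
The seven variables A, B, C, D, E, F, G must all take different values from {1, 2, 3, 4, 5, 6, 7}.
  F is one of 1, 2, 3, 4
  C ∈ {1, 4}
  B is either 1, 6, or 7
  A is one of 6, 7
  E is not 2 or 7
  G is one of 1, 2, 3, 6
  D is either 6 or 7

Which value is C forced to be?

4

The 7 variables draw from only 7 values {1, 2, 3, 4, 5, 6, 7}, so each is used; only E can be 5, hence E = 5.
A and D share exactly the 2 values {6, 7}; by pigeonhole those values go to them, so strike 6, 7 from B, G.
B's domain is down to {1}, so B = 1. Eliminate 1 elsewhere: C, F, G.
So C = 4.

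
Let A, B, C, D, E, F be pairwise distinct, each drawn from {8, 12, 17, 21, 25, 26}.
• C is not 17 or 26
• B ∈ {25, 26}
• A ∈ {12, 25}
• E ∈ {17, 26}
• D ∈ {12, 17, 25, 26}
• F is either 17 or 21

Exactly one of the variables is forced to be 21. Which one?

F

Among the 6 variables, 8 fits only C (and all 6 values in {8, 12, 17, 21, 25, 26} must be used), so C = 8.
The 5 still-open variables together cover exactly {12, 17, 21, 25, 26} — 5 values for 5 variables — and 21 appears only in F's list, so F = 21.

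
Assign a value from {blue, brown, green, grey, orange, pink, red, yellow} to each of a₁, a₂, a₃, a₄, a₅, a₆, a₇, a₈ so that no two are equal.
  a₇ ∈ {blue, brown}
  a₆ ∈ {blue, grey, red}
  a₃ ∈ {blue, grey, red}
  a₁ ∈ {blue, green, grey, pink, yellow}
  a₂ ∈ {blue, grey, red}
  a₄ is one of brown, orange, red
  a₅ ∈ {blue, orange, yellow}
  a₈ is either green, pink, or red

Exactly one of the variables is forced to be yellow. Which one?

a₅

The 3 variables a₂, a₃, a₆ are confined to {blue, grey, red}, which locks those values in; drop them from a₁, a₄, a₅, a₇, a₈.
a₇ has just one choice, so a₇ = brown. So a₄ can't be brown.
a₄ has just one choice, so a₄ = orange. Eliminate orange elsewhere: a₅.
So yellow goes to a₅.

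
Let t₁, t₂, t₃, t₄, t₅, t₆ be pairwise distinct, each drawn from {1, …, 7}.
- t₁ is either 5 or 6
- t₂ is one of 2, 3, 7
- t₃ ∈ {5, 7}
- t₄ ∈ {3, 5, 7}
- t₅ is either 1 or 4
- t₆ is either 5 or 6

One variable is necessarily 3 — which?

t₄

t₁ and t₆ share exactly the 2 values {5, 6}; by pigeonhole those values go to them, so strike 5, 6 from t₃, t₄.
t₃ must be 7 (only option left). Eliminate 7 elsewhere: t₂, t₄.
So 3 goes to t₄.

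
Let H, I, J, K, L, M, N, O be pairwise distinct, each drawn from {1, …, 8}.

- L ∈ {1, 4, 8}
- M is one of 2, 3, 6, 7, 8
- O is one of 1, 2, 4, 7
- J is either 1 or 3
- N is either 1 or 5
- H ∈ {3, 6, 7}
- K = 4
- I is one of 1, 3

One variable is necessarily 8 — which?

K's domain is down to {4}, so K = 4. Strike 4 from L, O.
The 7 still-open variables draw from only 7 values {1, 2, 3, 5, 6, 7, 8}, so each is used; only N can be 5, hence N = 5.
I and J between them cover only {1, 3} — a naked pair. Remove those values from H, L, M, O.
So 8 goes to L.

L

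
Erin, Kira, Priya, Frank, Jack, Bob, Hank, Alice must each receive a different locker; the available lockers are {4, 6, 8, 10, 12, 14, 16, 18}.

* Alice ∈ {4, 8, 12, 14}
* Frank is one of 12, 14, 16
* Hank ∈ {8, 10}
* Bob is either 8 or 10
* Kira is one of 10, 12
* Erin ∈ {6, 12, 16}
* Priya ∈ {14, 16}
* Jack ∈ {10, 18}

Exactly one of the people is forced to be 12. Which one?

The 8 variables together cover exactly {4, 6, 8, 10, 12, 14, 16, 18} — 8 values for 8 variables — and 4 appears only in Alice's list, so Alice = 4.
Among the 7 still-open variables, 6 fits only Erin (and all 7 values in {6, 8, 10, 12, 14, 16, 18} must be used), so Erin = 6.
The 6 still-open variables draw from only 6 values {8, 10, 12, 14, 16, 18}, so each is used; only Jack can be 18, hence Jack = 18.
The 2 variables Bob and Hank are confined to {8, 10}, which locks those values in; drop them from Kira.
So 12 goes to Kira.

Kira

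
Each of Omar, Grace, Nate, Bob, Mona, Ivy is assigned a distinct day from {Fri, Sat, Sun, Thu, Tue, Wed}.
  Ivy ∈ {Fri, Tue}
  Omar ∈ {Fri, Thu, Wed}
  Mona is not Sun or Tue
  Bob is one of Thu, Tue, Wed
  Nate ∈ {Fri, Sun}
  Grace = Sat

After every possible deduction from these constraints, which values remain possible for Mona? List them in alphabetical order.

Fri, Thu, Wed

Grace must be Sat (only option left). Eliminate Sat elsewhere: Mona.
Among the 5 still-open variables, Sun fits only Nate (and all 5 values in {Fri, Sun, Thu, Tue, Wed} must be used), so Nate = Sun.
No further eliminations apply; Mona can still be any of Fri, Thu, Wed.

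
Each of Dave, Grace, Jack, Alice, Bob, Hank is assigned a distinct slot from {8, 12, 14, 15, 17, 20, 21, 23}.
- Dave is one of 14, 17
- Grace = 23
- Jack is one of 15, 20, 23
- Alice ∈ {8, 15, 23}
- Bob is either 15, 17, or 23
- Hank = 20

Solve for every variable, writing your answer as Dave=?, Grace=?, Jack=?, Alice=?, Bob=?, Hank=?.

Dave=14, Grace=23, Jack=15, Alice=8, Bob=17, Hank=20

Grace's domain is down to {23}, so Grace = 23. So Jack, Alice, Bob can't be 23.
That leaves Hank = 20. Strike 20 from Jack.
That leaves Jack = 15. So Alice, Bob can't be 15.
Alice's domain is down to {8}, so Alice = 8.
Bob has just one choice, so Bob = 17. Strike 17 from Dave.
Dave must be 14 (only option left).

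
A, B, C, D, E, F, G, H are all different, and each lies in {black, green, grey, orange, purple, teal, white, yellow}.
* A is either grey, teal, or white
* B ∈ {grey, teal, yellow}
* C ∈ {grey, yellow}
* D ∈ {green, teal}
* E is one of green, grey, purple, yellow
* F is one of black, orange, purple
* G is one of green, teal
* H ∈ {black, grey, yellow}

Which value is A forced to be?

white

Among the 8 variables, orange fits only F (and all 8 values in {black, green, grey, orange, purple, teal, white, yellow} must be used), so F = orange.
The 7 still-open variables draw from only 7 values {black, green, grey, purple, teal, white, yellow}, so each is used; only H can be black, hence H = black.
Among the 6 still-open variables, purple fits only E (and all 6 values in {green, grey, purple, teal, white, yellow} must be used), so E = purple.
The 5 still-open variables draw from only 5 values {green, grey, teal, white, yellow}, so each is used; only A can be white, hence A = white.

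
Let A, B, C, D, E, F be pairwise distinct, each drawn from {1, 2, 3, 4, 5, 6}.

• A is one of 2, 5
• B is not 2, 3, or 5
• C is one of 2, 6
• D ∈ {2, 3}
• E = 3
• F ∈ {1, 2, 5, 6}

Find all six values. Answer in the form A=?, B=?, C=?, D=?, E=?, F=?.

A=5, B=4, C=6, D=2, E=3, F=1

E must be 3 (only option left). Strike 3 from D.
D has just one choice, so D = 2. Remove 2 from A, C, F.
A has just one choice, so A = 5. Strike 5 from F.
C's domain is down to {6}, so C = 6. Strike 6 from B, F.
F has just one choice, so F = 1. So B can't be 1.
B has just one choice, so B = 4.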